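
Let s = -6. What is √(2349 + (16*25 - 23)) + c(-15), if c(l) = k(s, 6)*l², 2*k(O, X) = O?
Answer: -675 + √2726 ≈ -622.79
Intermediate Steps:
k(O, X) = O/2
c(l) = -3*l² (c(l) = ((½)*(-6))*l² = -3*l²)
√(2349 + (16*25 - 23)) + c(-15) = √(2349 + (16*25 - 23)) - 3*(-15)² = √(2349 + (400 - 23)) - 3*225 = √(2349 + 377) - 675 = √2726 - 675 = -675 + √2726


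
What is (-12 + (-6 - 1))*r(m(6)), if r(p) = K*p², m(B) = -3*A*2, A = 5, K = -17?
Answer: 290700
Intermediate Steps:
m(B) = -30 (m(B) = -3*5*2 = -15*2 = -30)
r(p) = -17*p²
(-12 + (-6 - 1))*r(m(6)) = (-12 + (-6 - 1))*(-17*(-30)²) = (-12 - 7)*(-17*900) = -19*(-15300) = 290700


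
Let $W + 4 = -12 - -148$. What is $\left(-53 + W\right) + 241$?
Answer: $320$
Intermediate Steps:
$W = 132$ ($W = -4 - -136 = -4 + \left(-12 + 148\right) = -4 + 136 = 132$)
$\left(-53 + W\right) + 241 = \left(-53 + 132\right) + 241 = 79 + 241 = 320$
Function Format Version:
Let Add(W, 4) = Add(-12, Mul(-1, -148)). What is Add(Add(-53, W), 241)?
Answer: 320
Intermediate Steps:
W = 132 (W = Add(-4, Add(-12, Mul(-1, -148))) = Add(-4, Add(-12, 148)) = Add(-4, 136) = 132)
Add(Add(-53, W), 241) = Add(Add(-53, 132), 241) = Add(79, 241) = 320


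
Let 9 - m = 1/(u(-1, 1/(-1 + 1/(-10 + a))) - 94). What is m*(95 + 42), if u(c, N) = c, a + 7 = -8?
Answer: 117272/95 ≈ 1234.4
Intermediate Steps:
a = -15 (a = -7 - 8 = -15)
m = 856/95 (m = 9 - 1/(-1 - 94) = 9 - 1/(-95) = 9 - 1*(-1/95) = 9 + 1/95 = 856/95 ≈ 9.0105)
m*(95 + 42) = 856*(95 + 42)/95 = (856/95)*137 = 117272/95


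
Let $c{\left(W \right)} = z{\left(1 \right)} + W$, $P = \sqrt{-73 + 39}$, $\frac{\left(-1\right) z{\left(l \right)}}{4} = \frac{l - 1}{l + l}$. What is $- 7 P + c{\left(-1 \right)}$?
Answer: $-1 - 7 i \sqrt{34} \approx -1.0 - 40.817 i$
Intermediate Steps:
$z{\left(l \right)} = - \frac{2 \left(-1 + l\right)}{l}$ ($z{\left(l \right)} = - 4 \frac{l - 1}{l + l} = - 4 \frac{-1 + l}{2 l} = - \frac{2 \left(-1 + l\right)}{l}$)
$P = i \sqrt{34}$ ($P = \sqrt{-34} = i \sqrt{34} \approx 5.8309 i$)
$c{\left(W \right)} = W$ ($c{\left(W \right)} = \left(-2 + \frac{2}{1}\right) + W = \left(-2 + 2 \cdot 1\right) + W = \left(-2 + 2\right) + W = 0 + W = W$)
$- 7 P + c{\left(-1 \right)} = - 7 i \sqrt{34} - 1 = -1 - 7 i \sqrt{34}$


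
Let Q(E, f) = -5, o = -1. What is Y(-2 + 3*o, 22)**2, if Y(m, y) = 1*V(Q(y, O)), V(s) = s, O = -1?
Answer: 25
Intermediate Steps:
Y(m, y) = -5 (Y(m, y) = 1*(-5) = -5)
Y(-2 + 3*o, 22)**2 = (-5)**2 = 25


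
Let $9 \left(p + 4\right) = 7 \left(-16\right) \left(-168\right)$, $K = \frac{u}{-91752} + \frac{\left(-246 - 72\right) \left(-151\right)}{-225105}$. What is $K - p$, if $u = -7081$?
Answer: $- \frac{4788942071359}{2294870440} \approx -2086.8$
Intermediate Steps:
$K = - \frac{937259677}{6884611320}$ ($K = - \frac{7081}{-91752} + \frac{\left(-246 - 72\right) \left(-151\right)}{-225105} = \left(-7081\right) \left(- \frac{1}{91752}\right) + \left(-318\right) \left(-151\right) \left(- \frac{1}{225105}\right) = \frac{7081}{91752} + 48018 \left(- \frac{1}{225105}\right) = \frac{7081}{91752} - \frac{16006}{75035} = - \frac{937259677}{6884611320} \approx -0.13614$)
$p = \frac{6260}{3}$ ($p = -4 + \frac{7 \left(-16\right) \left(-168\right)}{9} = -4 + \frac{\left(-112\right) \left(-168\right)}{9} = -4 + \frac{1}{9} \cdot 18816 = -4 + \frac{6272}{3} = \frac{6260}{3} \approx 2086.7$)
$K - p = - \frac{937259677}{6884611320} - \frac{6260}{3} = - \frac{4788942071359}{2294870440}$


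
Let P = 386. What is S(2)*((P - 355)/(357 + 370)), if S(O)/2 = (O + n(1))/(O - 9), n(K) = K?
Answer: -186/5089 ≈ -0.036549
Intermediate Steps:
S(O) = 2*(1 + O)/(-9 + O) (S(O) = 2*((O + 1)/(O - 9)) = 2*((1 + O)/(-9 + O)) = 2*(1 + O)/(-9 + O))
S(2)*((P - 355)/(357 + 370)) = (2*(1 + 2)/(-9 + 2))*((386 - 355)/(357 + 370)) = (2*3/(-7))*(31/727) = (2*(-⅐)*3)*(31*(1/727)) = -6/7*31/727 = -186/5089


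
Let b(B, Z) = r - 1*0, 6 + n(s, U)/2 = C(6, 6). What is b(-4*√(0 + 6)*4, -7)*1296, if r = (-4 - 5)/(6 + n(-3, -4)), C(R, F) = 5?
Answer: -2916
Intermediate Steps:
n(s, U) = -2 (n(s, U) = -12 + 2*5 = -12 + 10 = -2)
r = -9/4 (r = (-4 - 5)/(6 - 2) = -9/4 ≈ -2.2500)
b(B, Z) = -9/4 (b(B, Z) = -9/4 - 1*0 = -9/4 + 0 = -9/4)
b(-4*√(0 + 6)*4, -7)*1296 = -9/4*1296 = -2916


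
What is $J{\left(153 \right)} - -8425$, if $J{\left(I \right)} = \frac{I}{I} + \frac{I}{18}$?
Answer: $\frac{16869}{2} \approx 8434.5$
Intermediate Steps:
$J{\left(I \right)} = 1 + \frac{I}{18}$ ($J{\left(I \right)} = 1 + I \frac{1}{18} = 1 + \frac{I}{18}$)
$J{\left(153 \right)} - -8425 = \left(1 + \frac{1}{18} \cdot 153\right) - -8425 = \left(1 + \frac{17}{2}\right) + 8425 = \frac{19}{2} + 8425 = \frac{16869}{2}$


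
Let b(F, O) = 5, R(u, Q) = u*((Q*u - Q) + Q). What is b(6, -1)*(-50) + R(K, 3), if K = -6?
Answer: -142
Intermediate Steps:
R(u, Q) = Q*u² (R(u, Q) = u*((-Q + Q*u) + Q) = u*(Q*u) = Q*u²)
b(6, -1)*(-50) + R(K, 3) = 5*(-50) + 3*(-6)² = -250 + 3*36 = -250 + 108 = -142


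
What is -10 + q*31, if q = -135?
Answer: -4195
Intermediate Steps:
-10 + q*31 = -10 - 135*31 = -10 - 4185 = -4195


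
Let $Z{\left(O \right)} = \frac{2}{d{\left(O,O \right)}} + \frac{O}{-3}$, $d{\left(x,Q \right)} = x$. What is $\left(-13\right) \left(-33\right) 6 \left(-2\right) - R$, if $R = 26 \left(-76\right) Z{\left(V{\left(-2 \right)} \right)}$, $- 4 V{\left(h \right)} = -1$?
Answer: $\frac{31486}{3} \approx 10495.0$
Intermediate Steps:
$V{\left(h \right)} = \frac{1}{4}$ ($V{\left(h \right)} = \left(- \frac{1}{4}\right) \left(-1\right) = \frac{1}{4}$)
$Z{\left(O \right)} = \frac{2}{O} - \frac{O}{3}$ ($Z{\left(O \right)} = \frac{2}{O} + \frac{O}{-3} = \frac{2}{O} + O \left(- \frac{1}{3}\right) = \frac{2}{O} - \frac{O}{3}$)
$R = - \frac{46930}{3}$ ($R = 26 \left(-76\right) \left(2 \frac{1}{\frac{1}{4}} - \frac{1}{12}\right) = - 1976 \left(2 \cdot 4 - \frac{1}{12}\right) = - 1976 \left(8 - \frac{1}{12}\right) = \left(-1976\right) \frac{95}{12} = - \frac{46930}{3} \approx -15643.0$)
$\left(-13\right) \left(-33\right) 6 \left(-2\right) - R = \left(-13\right) \left(-33\right) 6 \left(-2\right) - - \frac{46930}{3} = 429 \left(-12\right) + \frac{46930}{3} = -5148 + \frac{46930}{3} = \frac{31486}{3}$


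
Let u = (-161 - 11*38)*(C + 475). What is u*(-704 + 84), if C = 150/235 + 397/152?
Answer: 306624472155/1786 ≈ 1.7168e+8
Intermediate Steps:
C = 23219/7144 (C = 150*(1/235) + 397*(1/152) = 30/47 + 397/152 = 23219/7144 ≈ 3.2501)
u = -1978222401/7144 (u = (-161 - 11*38)*(23219/7144 + 475) = (-161 - 418)*(3416619/7144) = -579*3416619/7144 = -1978222401/7144 ≈ -2.7691e+5)
u*(-704 + 84) = -1978222401*(-704 + 84)/7144 = -1978222401/7144*(-620) = 306624472155/1786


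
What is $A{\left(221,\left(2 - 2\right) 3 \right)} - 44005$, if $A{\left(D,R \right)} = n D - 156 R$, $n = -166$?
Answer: $-80691$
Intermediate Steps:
$A{\left(D,R \right)} = - 166 D - 156 R$
$A{\left(221,\left(2 - 2\right) 3 \right)} - 44005 = \left(\left(-166\right) 221 - 156 \left(2 - 2\right) 3\right) - 44005 = \left(-36686 - 156 \cdot 0 \cdot 3\right) - 44005 = \left(-36686 - 0\right) - 44005 = \left(-36686 + 0\right) - 44005 = -36686 - 44005 = -80691$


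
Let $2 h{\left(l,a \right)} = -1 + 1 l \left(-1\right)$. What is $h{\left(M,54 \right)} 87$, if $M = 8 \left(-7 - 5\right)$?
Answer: $\frac{8265}{2} \approx 4132.5$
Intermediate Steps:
$M = -96$ ($M = 8 \left(-12\right) = -96$)
$h{\left(l,a \right)} = - \frac{1}{2} - \frac{l}{2}$ ($h{\left(l,a \right)} = \frac{-1 + 1 l \left(-1\right)}{2} = \frac{-1 + 1 \left(- l\right)}{2} = \frac{-1 - l}{2} = - \frac{1}{2} - \frac{l}{2}$)
$h{\left(M,54 \right)} 87 = \left(- \frac{1}{2} - -48\right) 87 = \left(- \frac{1}{2} + 48\right) 87 = \frac{95}{2} \cdot 87 = \frac{8265}{2}$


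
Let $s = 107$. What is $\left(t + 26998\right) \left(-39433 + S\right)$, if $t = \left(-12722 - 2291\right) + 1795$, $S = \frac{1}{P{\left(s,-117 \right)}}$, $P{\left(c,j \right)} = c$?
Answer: $- \frac{58142367400}{107} \approx -5.4339 \cdot 10^{8}$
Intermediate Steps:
$S = \frac{1}{107} \approx 0.0093458$
$t = -13218$ ($t = -15013 + 1795 = -13218$)
$\left(t + 26998\right) \left(-39433 + S\right) = \left(-13218 + 26998\right) \left(-39433 + \frac{1}{107}\right) = 13780 \left(- \frac{4219330}{107}\right) = - \frac{58142367400}{107}$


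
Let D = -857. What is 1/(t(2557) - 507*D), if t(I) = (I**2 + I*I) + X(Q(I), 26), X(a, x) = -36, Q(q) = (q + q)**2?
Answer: 1/13510961 ≈ 7.4014e-8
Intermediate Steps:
Q(q) = 4*q**2 (Q(q) = (2*q)**2 = 4*q**2)
t(I) = -36 + 2*I**2 (t(I) = (I**2 + I*I) - 36 = (I**2 + I**2) - 36 = 2*I**2 - 36 = -36 + 2*I**2)
1/(t(2557) - 507*D) = 1/((-36 + 2*2557**2) - 507*(-857)) = 1/((-36 + 2*6538249) + 434499) = 1/((-36 + 13076498) + 434499) = 1/(13076462 + 434499) = 1/13510961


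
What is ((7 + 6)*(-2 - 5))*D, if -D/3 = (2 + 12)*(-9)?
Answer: -34398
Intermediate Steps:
D = 378 (D = -3*(2 + 12)*(-9) = -42*(-9) = -3*(-126) = 378)
((7 + 6)*(-2 - 5))*D = ((7 + 6)*(-2 - 5))*378 = (13*(-7))*378 = -91*378 = -34398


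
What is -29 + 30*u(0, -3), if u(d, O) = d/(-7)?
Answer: -29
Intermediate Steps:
u(d, O) = -d/7 (u(d, O) = d*(-1/7) = -d/7)
-29 + 30*u(0, -3) = -29 + 30*(-1/7*0) = -29 + 30*0 = -29 + 0 = -29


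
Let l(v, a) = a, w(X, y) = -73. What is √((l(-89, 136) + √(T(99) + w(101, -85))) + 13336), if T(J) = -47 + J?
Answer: √(13472 + I*√21) ≈ 116.07 + 0.0197*I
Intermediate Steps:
√((l(-89, 136) + √(T(99) + w(101, -85))) + 13336) = √((136 + √((-47 + 99) - 73)) + 13336) = √((136 + √(52 - 73)) + 13336) = √((136 + √(-21)) + 13336) = √((136 + I*√21) + 13336) = √(13472 + I*√21)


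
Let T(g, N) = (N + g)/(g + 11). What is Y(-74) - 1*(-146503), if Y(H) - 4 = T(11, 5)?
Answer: 1611585/11 ≈ 1.4651e+5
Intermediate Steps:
T(g, N) = (N + g)/(11 + g)
Y(H) = 52/11 (Y(H) = 4 + (5 + 11)/(11 + 11) = 4 + 16/22 = 4 + (1/22)*16 = 4 + 8/11 = 52/11)
Y(-74) - 1*(-146503) = 52/11 - 1*(-146503) = 52/11 + 146503 = 1611585/11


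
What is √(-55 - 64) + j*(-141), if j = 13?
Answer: -1833 + I*√119 ≈ -1833.0 + 10.909*I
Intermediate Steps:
√(-55 - 64) + j*(-141) = √(-55 - 64) + 13*(-141) = √(-119) - 1833 = I*√119 - 1833 = -1833 + I*√119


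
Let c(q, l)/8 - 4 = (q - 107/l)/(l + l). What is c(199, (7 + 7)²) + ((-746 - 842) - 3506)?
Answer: -48576551/9604 ≈ -5058.0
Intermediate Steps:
c(q, l) = 32 + 4*(q - 107/l)/l (c(q, l) = 32 + 8*((q - 107/l)/(l + l)) = 32 + 8*((q - 107/l)/((2*l))) = 32 + 8*((q - 107/l)*(1/(2*l))) = 32 + 8*((q - 107/l)/(2*l)) = 32 + 4*(q - 107/l)/l)
c(199, (7 + 7)²) + ((-746 - 842) - 3506) = (32 - 428/(7 + 7)⁴ + 4*199/(7 + 7)²) + ((-746 - 842) - 3506) = (32 - 428/(14²)² + 4*199/14²) + (-1588 - 3506) = (32 - 428/196² + 4*199/196) - 5094 = (32 - 428*1/38416 + 4*199*(1/196)) - 5094 = (32 - 107/9604 + 199/49) - 5094 = 346225/9604 - 5094 = -48576551/9604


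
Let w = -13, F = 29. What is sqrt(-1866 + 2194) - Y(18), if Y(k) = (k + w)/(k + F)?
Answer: -5/47 + 2*sqrt(82) ≈ 18.004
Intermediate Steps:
Y(k) = (-13 + k)/(29 + k) (Y(k) = (k - 13)/(k + 29) = (-13 + k)/(29 + k))
sqrt(-1866 + 2194) - Y(18) = sqrt(-1866 + 2194) - (-13 + 18)/(29 + 18) = sqrt(328) - 5/47 = 2*sqrt(82) - 5/47 = -5/47 + 2*sqrt(82)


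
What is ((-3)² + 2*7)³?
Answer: 12167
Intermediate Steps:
((-3)² + 2*7)³ = (9 + 14)³ = 23³ = 12167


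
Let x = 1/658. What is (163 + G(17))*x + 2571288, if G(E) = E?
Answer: 845953842/329 ≈ 2.5713e+6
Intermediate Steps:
x = 1/658 ≈ 0.0015198
(163 + G(17))*x + 2571288 = (163 + 17)*(1/658) + 2571288 = 180*(1/658) + 2571288 = 90/329 + 2571288 = 845953842/329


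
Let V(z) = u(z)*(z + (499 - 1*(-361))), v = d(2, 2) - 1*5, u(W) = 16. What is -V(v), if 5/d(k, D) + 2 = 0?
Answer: -13640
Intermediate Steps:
d(k, D) = -5/2 (d(k, D) = 5/(-2 + 0) = 5/(-2) = 5*(-½) = -5/2)
v = -15/2 (v = -5/2 - 1*5 = -5/2 - 5 = -15/2 ≈ -7.5000)
V(z) = 13760 + 16*z (V(z) = 16*(z + (499 - 1*(-361))) = 16*(z + (499 + 361)) = 16*(z + 860) = 16*(860 + z) = 13760 + 16*z)
-V(v) = -(13760 + 16*(-15/2)) = -(13760 - 120) = -1*13640 = -13640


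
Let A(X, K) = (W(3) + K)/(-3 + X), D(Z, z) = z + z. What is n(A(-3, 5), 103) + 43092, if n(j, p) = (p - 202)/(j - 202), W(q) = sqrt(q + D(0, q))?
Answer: 26286417/610 ≈ 43093.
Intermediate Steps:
D(Z, z) = 2*z
W(q) = sqrt(3)*sqrt(q) (W(q) = sqrt(q + 2*q) = sqrt(3*q) = sqrt(3)*sqrt(q))
A(X, K) = (3 + K)/(-3 + X) (A(X, K) = (sqrt(3)*sqrt(3) + K)/(-3 + X) = (3 + K)/(-3 + X))
n(j, p) = (-202 + p)/(-202 + j)
n(A(-3, 5), 103) + 43092 = (-202 + 103)/(-202 + (3 + 5)/(-3 - 3)) + 43092 = -99/(-202 + 8/(-6)) + 43092 = -99/(-202 - 1/6*8) + 43092 = -99/(-202 - 4/3) + 43092 = -99/(-610/3) + 43092 = -3/610*(-99) + 43092 = 297/610 + 43092 = 26286417/610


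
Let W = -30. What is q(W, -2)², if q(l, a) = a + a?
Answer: 16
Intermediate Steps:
q(l, a) = 2*a
q(W, -2)² = (2*(-2))² = (-4)² = 16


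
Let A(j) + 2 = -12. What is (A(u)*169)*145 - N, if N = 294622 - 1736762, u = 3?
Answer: 1099070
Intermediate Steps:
A(j) = -14 (A(j) = -2 - 12 = -14)
N = -1442140
(A(u)*169)*145 - N = -14*169*145 - 1*(-1442140) = -2366*145 + 1442140 = -343070 + 1442140 = 1099070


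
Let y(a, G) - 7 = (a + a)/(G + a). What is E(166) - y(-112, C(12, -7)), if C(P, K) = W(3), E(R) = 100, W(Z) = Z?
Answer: 9913/109 ≈ 90.945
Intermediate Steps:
C(P, K) = 3
y(a, G) = 7 + 2*a/(G + a) (y(a, G) = 7 + (a + a)/(G + a) = 7 + (2*a)/(G + a) = 7 + 2*a/(G + a))
E(166) - y(-112, C(12, -7)) = 100 - (7*3 + 9*(-112))/(3 - 112) = 100 - (21 - 1008)/(-109) = 100 - (-1)*(-987)/109 = 100 - 1*987/109 = 100 - 987/109 = 9913/109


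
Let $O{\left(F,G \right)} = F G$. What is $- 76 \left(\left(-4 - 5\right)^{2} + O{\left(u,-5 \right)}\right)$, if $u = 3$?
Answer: $-5016$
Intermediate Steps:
$- 76 \left(\left(-4 - 5\right)^{2} + O{\left(u,-5 \right)}\right) = - 76 \left(\left(-4 - 5\right)^{2} + 3 \left(-5\right)\right) = - 76 \left(\left(-9\right)^{2} - 15\right) = - 76 \left(81 - 15\right) = \left(-76\right) 66 = -5016$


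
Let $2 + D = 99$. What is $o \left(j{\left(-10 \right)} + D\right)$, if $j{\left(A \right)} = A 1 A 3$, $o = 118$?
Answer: $46846$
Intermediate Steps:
$D = 97$ ($D = -2 + 99 = 97$)
$j{\left(A \right)} = 3 A^{2}$ ($j{\left(A \right)} = A A 3 = A 3 A = 3 A^{2}$)
$o \left(j{\left(-10 \right)} + D\right) = 118 \left(3 \left(-10\right)^{2} + 97\right) = 118 \left(3 \cdot 100 + 97\right) = 118 \left(300 + 97\right) = 118 \cdot 397 = 46846$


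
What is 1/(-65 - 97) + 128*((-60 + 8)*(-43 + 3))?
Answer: 43130879/162 ≈ 2.6624e+5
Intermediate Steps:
1/(-65 - 97) + 128*((-60 + 8)*(-43 + 3)) = 1/(-162) + 128*(-52*(-40)) = -1/162 + 128*2080 = -1/162 + 266240 = 43130879/162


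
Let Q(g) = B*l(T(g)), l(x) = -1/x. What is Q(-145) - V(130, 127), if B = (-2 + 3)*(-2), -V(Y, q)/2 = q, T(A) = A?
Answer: 36828/145 ≈ 253.99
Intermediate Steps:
V(Y, q) = -2*q
B = -2 (B = 1*(-2) = -2)
Q(g) = 2/g (Q(g) = -(-2)/g = 2/g)
Q(-145) - V(130, 127) = 2/(-145) - (-2)*127 = 2*(-1/145) - 1*(-254) = -2/145 + 254 = 36828/145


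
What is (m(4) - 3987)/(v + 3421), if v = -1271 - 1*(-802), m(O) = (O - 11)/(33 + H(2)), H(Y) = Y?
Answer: -2492/1845 ≈ -1.3507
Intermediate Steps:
m(O) = -11/35 + O/35 (m(O) = (O - 11)/(33 + 2) = (-11 + O)/35 = (-11 + O)*(1/35) = -11/35 + O/35)
v = -469 (v = -1271 + 802 = -469)
(m(4) - 3987)/(v + 3421) = ((-11/35 + (1/35)*4) - 3987)/(-469 + 3421) = ((-11/35 + 4/35) - 3987)/2952 = (-1/5 - 3987)*(1/2952) = -19936/5*1/2952 = -2492/1845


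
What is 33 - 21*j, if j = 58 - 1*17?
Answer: -828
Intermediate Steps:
j = 41 (j = 58 - 17 = 41)
33 - 21*j = 33 - 21*41 = 33 - 861 = -828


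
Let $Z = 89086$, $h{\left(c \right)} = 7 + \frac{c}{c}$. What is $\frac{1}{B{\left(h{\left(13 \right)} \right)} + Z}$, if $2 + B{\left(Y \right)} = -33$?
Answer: $\frac{1}{89051} \approx 1.123 \cdot 10^{-5}$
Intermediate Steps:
$h{\left(c \right)} = 8$ ($h{\left(c \right)} = 7 + 1 = 8$)
$B{\left(Y \right)} = -35$ ($B{\left(Y \right)} = -2 - 33 = -35$)
$\frac{1}{B{\left(h{\left(13 \right)} \right)} + Z} = \frac{1}{-35 + 89086} = \frac{1}{89051}$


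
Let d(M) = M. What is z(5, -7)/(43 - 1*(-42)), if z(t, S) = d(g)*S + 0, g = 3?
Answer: -21/85 ≈ -0.24706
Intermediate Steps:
z(t, S) = 3*S (z(t, S) = 3*S + 0 = 3*S)
z(5, -7)/(43 - 1*(-42)) = (3*(-7))/(43 - 1*(-42)) = -21/(43 + 42) = -21/85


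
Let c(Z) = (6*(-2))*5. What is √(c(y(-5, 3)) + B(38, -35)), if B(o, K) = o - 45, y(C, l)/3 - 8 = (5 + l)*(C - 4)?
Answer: I*√67 ≈ 8.1853*I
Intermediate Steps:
y(C, l) = 24 + 3*(-4 + C)*(5 + l) (y(C, l) = 24 + 3*((5 + l)*(C - 4)) = 24 + 3*((5 + l)*(-4 + C)) = 24 + 3*((-4 + C)*(5 + l)) = 24 + 3*(-4 + C)*(5 + l))
B(o, K) = -45 + o
c(Z) = -60 (c(Z) = -12*5 = -60)
√(c(y(-5, 3)) + B(38, -35)) = √(-60 + (-45 + 38)) = √(-60 - 7) = √(-67) = I*√67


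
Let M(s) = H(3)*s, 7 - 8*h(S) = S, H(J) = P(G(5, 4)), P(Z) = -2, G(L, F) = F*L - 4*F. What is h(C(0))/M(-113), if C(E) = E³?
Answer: 7/1808 ≈ 0.0038717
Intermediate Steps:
G(L, F) = -4*F + F*L
H(J) = -2
h(S) = 7/8 - S/8
M(s) = -2*s
h(C(0))/M(-113) = (7/8 - ⅛*0³)/((-2*(-113))) = (7/8 - ⅛*0)/226 = (7/8 + 0)*(1/226) = (7/8)*(1/226) = 7/1808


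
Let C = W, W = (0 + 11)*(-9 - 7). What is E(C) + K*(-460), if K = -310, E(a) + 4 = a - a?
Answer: 142596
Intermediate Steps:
W = -176 (W = 11*(-16) = -176)
C = -176
E(a) = -4 (E(a) = -4 + (a - a) = -4 + 0 = -4)
E(C) + K*(-460) = -4 - 310*(-460) = -4 + 142600 = 142596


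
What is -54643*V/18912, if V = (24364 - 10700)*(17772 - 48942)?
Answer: 242425308790/197 ≈ 1.2306e+9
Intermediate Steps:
V = -425906880 (V = 13664*(-31170) = -425906880)
-54643*V/18912 = -54643/(18912/(-425906880)) = -54643/(18912*(-1/425906880)) = -54643/(-197/4436530) = -54643*(-4436530/197) = 242425308790/197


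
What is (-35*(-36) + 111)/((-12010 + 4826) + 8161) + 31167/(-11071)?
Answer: -15271818/10816367 ≈ -1.4119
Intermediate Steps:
(-35*(-36) + 111)/((-12010 + 4826) + 8161) + 31167/(-11071) = (1260 + 111)/(-7184 + 8161) + 31167*(-1/11071) = 1371/977 - 31167/11071 = -15271818/10816367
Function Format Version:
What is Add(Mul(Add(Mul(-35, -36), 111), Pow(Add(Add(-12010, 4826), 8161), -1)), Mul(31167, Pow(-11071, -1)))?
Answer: Rational(-15271818, 10816367) ≈ -1.4119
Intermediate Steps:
Add(Mul(Add(Mul(-35, -36), 111), Pow(Add(Add(-12010, 4826), 8161), -1)), Mul(31167, Pow(-11071, -1))) = Add(Mul(Add(1260, 111), Pow(Add(-7184, 8161), -1)), Mul(31167, Rational(-1, 11071))) = Add(Mul(1371, Pow(977, -1)), Rational(-31167, 11071)) = Add(Mul(1371, Rational(1, 977)), Rational(-31167, 11071)) = Add(Rational(1371, 977), Rational(-31167, 11071)) = Rational(-15271818, 10816367)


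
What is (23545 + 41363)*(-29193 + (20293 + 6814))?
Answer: -135398088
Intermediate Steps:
(23545 + 41363)*(-29193 + (20293 + 6814)) = 64908*(-29193 + 27107) = 64908*(-2086) = -135398088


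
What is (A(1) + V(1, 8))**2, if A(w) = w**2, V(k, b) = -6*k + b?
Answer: 9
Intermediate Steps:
V(k, b) = b - 6*k
(A(1) + V(1, 8))**2 = (1**2 + (8 - 6*1))**2 = (1 + (8 - 6))**2 = (1 + 2)**2 = 3**2 = 9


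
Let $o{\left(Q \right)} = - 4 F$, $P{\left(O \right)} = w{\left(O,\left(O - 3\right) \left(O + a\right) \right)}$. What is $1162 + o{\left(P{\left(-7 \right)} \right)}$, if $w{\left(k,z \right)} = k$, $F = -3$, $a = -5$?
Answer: $1174$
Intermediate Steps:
$P{\left(O \right)} = O$
$o{\left(Q \right)} = 12$ ($o{\left(Q \right)} = \left(-4\right) \left(-3\right) = 12$)
$1162 + o{\left(P{\left(-7 \right)} \right)} = 1162 + 12 = 1174$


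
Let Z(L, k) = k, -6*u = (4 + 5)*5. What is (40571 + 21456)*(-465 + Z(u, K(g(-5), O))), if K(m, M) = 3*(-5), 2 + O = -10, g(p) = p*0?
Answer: -29772960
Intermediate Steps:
g(p) = 0
O = -12 (O = -2 - 10 = -12)
K(m, M) = -15
u = -15/2 (u = -(4 + 5)*5/6 = -3*5/2 = -⅙*45 = -15/2 ≈ -7.5000)
(40571 + 21456)*(-465 + Z(u, K(g(-5), O))) = (40571 + 21456)*(-465 - 15) = 62027*(-480) = -29772960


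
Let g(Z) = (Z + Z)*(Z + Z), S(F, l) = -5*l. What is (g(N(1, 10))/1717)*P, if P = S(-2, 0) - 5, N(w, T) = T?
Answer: -2000/1717 ≈ -1.1648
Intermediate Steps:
g(Z) = 4*Z² (g(Z) = (2*Z)*(2*Z) = 4*Z²)
P = -5 (P = -5*0 - 5 = 0 - 5 = -5)
(g(N(1, 10))/1717)*P = ((4*10²)/1717)*(-5) = ((4*100)*(1/1717))*(-5) = (400*(1/1717))*(-5) = (400/1717)*(-5) = -2000/1717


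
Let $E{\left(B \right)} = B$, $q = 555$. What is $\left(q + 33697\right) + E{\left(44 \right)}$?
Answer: $34296$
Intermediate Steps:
$\left(q + 33697\right) + E{\left(44 \right)} = \left(555 + 33697\right) + 44 = 34252 + 44 = 34296$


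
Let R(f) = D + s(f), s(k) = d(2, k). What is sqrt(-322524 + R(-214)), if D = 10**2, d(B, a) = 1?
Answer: I*sqrt(322423) ≈ 567.82*I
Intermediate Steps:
s(k) = 1
D = 100
R(f) = 101 (R(f) = 100 + 1 = 101)
sqrt(-322524 + R(-214)) = sqrt(-322524 + 101) = sqrt(-322423) = I*sqrt(322423)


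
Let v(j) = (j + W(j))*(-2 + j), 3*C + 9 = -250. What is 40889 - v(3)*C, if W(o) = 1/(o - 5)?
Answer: 246629/6 ≈ 41105.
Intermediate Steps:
W(o) = 1/(-5 + o)
C = -259/3 (C = -3 + (⅓)*(-250) = -3 - 250/3 = -259/3 ≈ -86.333)
v(j) = (-2 + j)*(j + 1/(-5 + j)) (v(j) = (j + 1/(-5 + j))*(-2 + j) = (-2 + j)*(j + 1/(-5 + j)))
40889 - v(3)*C = 40889 - (-2 + 3 + 3*(-5 + 3)*(-2 + 3))/(-5 + 3)*(-259)/3 = 40889 - (-2 + 3 + 3*(-2)*1)/(-2)*(-259)/3 = 40889 - (-(-2 + 3 - 6)/2)*(-259)/3 = 40889 - (-½*(-5))*(-259)/3 = 40889 - 5*(-259)/(2*3) = 40889 - 1*(-1295/6) = 40889 + 1295/6 = 246629/6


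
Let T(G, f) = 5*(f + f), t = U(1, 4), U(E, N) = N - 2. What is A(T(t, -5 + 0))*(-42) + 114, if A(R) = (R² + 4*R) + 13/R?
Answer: -2411877/25 ≈ -96475.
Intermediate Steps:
U(E, N) = -2 + N
t = 2 (t = -2 + 4 = 2)
T(G, f) = 10*f (T(G, f) = 5*(2*f) = 10*f)
A(R) = R² + 4*R + 13/R
A(T(t, -5 + 0))*(-42) + 114 = ((13 + (10*(-5 + 0))²*(4 + 10*(-5 + 0)))/((10*(-5 + 0))))*(-42) + 114 = ((13 + (10*(-5))²*(4 + 10*(-5)))/((10*(-5))))*(-42) + 114 = ((13 + (-50)²*(4 - 50))/(-50))*(-42) + 114 = -(13 + 2500*(-46))/50*(-42) + 114 = -(13 - 115000)/50*(-42) + 114 = -1/50*(-114987)*(-42) + 114 = (114987/50)*(-42) + 114 = -2414727/25 + 114 = -2411877/25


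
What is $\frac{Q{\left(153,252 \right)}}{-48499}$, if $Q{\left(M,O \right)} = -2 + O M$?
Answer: $- \frac{38554}{48499} \approx -0.79494$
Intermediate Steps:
$Q{\left(M,O \right)} = -2 + M O$
$\frac{Q{\left(153,252 \right)}}{-48499} = \frac{-2 + 153 \cdot 252}{-48499} = \left(-2 + 38556\right) \left(- \frac{1}{48499}\right) = 38554 \left(- \frac{1}{48499}\right) = - \frac{38554}{48499}$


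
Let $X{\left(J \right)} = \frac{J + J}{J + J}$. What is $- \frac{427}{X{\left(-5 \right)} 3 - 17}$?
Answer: $\frac{61}{2} \approx 30.5$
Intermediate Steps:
$X{\left(J \right)} = 1$ ($X{\left(J \right)} = \frac{2 J}{2 J} = 2 J \frac{1}{2 J} = 1$)
$- \frac{427}{X{\left(-5 \right)} 3 - 17} = - \frac{427}{1 \cdot 3 - 17} = - \frac{427}{3 - 17} = - \frac{427}{-14} = \left(-427\right) \left(- \frac{1}{14}\right) = \frac{61}{2}$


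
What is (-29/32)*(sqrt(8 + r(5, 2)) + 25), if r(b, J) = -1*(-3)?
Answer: -725/32 - 29*sqrt(11)/32 ≈ -25.662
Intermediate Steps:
r(b, J) = 3
(-29/32)*(sqrt(8 + r(5, 2)) + 25) = (-29/32)*(sqrt(8 + 3) + 25) = (-29*1/32)*(sqrt(11) + 25) = -29*(25 + sqrt(11))/32 = -725/32 - 29*sqrt(11)/32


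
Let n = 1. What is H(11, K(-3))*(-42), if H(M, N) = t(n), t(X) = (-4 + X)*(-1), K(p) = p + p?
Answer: -126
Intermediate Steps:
K(p) = 2*p
t(X) = 4 - X
H(M, N) = 3 (H(M, N) = 4 - 1*1 = 4 - 1 = 3)
H(11, K(-3))*(-42) = 3*(-42) = -126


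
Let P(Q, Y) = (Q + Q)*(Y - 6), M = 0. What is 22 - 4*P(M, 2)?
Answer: 22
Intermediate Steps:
P(Q, Y) = 2*Q*(-6 + Y) (P(Q, Y) = (2*Q)*(-6 + Y) = 2*Q*(-6 + Y))
22 - 4*P(M, 2) = 22 - 8*0*(-6 + 2) = 22 - 8*0*(-4) = 22 - 4*0 = 22 + 0 = 22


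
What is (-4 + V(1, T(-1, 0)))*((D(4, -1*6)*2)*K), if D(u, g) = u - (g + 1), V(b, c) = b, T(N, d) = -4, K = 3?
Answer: -162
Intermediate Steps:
D(u, g) = -1 + u - g (D(u, g) = u - (1 + g) = u + (-1 - g) = -1 + u - g)
(-4 + V(1, T(-1, 0)))*((D(4, -1*6)*2)*K) = (-4 + 1)*(((-1 + 4 - (-1)*6)*2)*3) = -3*(-1 + 4 - 1*(-6))*2*3 = -3*(-1 + 4 + 6)*2*3 = -3*9*2*3 = -54*3 = -3*54 = -162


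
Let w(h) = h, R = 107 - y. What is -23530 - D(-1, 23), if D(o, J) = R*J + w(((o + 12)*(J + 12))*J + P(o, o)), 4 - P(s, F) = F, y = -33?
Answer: -35610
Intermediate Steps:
P(s, F) = 4 - F
R = 140 (R = 107 - 1*(-33) = 107 + 33 = 140)
D(o, J) = 4 - o + 140*J + J*(12 + J)*(12 + o) (D(o, J) = 140*J + (((o + 12)*(J + 12))*J + (4 - o)) = 140*J + (((12 + o)*(12 + J))*J + (4 - o)) = 140*J + (((12 + J)*(12 + o))*J + (4 - o)) = 140*J + (J*(12 + J)*(12 + o) + (4 - o)) = 140*J + (4 - o + J*(12 + J)*(12 + o)) = 4 - o + 140*J + J*(12 + J)*(12 + o))
-23530 - D(-1, 23) = -23530 - (4 - 1*(-1) + 12*23² + 284*23 - 1*23² + 12*23*(-1)) = -23530 - (4 + 1 + 12*529 + 6532 - 1*529 - 276) = -23530 - (4 + 1 + 6348 + 6532 - 529 - 276) = -23530 - 1*12080 = -23530 - 12080 = -35610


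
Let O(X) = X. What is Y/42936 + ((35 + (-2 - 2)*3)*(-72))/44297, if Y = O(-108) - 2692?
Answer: -24391702/237741999 ≈ -0.10260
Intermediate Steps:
Y = -2800 (Y = -108 - 2692 = -2800)
Y/42936 + ((35 + (-2 - 2)*3)*(-72))/44297 = -2800/42936 + ((35 + (-2 - 2)*3)*(-72))/44297 = -2800*1/42936 + ((35 - 4*3)*(-72))*(1/44297) = -350/5367 + ((35 - 12)*(-72))*(1/44297) = -350/5367 + (23*(-72))*(1/44297) = -350/5367 - 1656*1/44297 = -350/5367 - 1656/44297 = -24391702/237741999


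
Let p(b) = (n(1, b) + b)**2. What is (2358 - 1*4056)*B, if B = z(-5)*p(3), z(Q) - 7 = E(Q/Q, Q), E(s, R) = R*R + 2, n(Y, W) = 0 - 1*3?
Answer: 0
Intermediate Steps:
n(Y, W) = -3 (n(Y, W) = 0 - 3 = -3)
p(b) = (-3 + b)**2
E(s, R) = 2 + R**2 (E(s, R) = R**2 + 2 = 2 + R**2)
z(Q) = 9 + Q**2 (z(Q) = 7 + (2 + Q**2) = 9 + Q**2)
B = 0 (B = (9 + (-5)**2)*(-3 + 3)**2 = (9 + 25)*0**2 = 34*0 = 0)
(2358 - 1*4056)*B = (2358 - 1*4056)*0 = (2358 - 4056)*0 = -1698*0 = 0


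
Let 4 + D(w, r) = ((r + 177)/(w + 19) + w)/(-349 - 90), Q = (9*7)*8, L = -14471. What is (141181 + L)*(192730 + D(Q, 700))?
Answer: 5606796739414630/229597 ≈ 2.4420e+10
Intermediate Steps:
Q = 504 (Q = 63*8 = 504)
D(w, r) = -4 - w/439 - (177 + r)/(439*(19 + w)) (D(w, r) = -4 + ((r + 177)/(w + 19) + w)/(-349 - 90) = -4 + ((177 + r)/(19 + w) + w)/(-439) = -4 + ((177 + r)/(19 + w) + w)*(-1/439) = -4 + (w + (177 + r)/(19 + w))*(-1/439) = -4 + (-w/439 - (177 + r)/(439*(19 + w))) = -4 - w/439 - (177 + r)/(439*(19 + w)))
(141181 + L)*(192730 + D(Q, 700)) = (141181 - 14471)*(192730 + (-33541 - 1*700 - 1*504**2 - 1775*504)/(439*(19 + 504))) = 126710*(192730 + (1/439)*(-33541 - 700 - 1*254016 - 894600)/523) = 126710*(192730 + (1/439)*(1/523)*(-33541 - 700 - 254016 - 894600)) = 126710*(192730 + (1/439)*(1/523)*(-1182857)) = 126710*(192730 - 1182857/229597) = 126710*(44249046953/229597) = 5606796739414630/229597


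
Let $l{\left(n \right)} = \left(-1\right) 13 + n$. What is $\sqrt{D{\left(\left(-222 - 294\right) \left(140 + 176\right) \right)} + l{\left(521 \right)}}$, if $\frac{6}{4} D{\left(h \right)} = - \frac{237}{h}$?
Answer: $\frac{\sqrt{135258306}}{516} \approx 22.539$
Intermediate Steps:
$D{\left(h \right)} = - \frac{158}{h}$ ($D{\left(h \right)} = \frac{2 \left(- \frac{237}{h}\right)}{3} = - \frac{158}{h}$)
$l{\left(n \right)} = -13 + n$
$\sqrt{D{\left(\left(-222 - 294\right) \left(140 + 176\right) \right)} + l{\left(521 \right)}} = \sqrt{- \frac{158}{\left(-222 - 294\right) \left(140 + 176\right)} + \left(-13 + 521\right)} = \sqrt{- \frac{158}{\left(-516\right) 316} + 508} = \sqrt{- \frac{158}{-163056} + 508} = \sqrt{\left(-158\right) \left(- \frac{1}{163056}\right) + 508} = \sqrt{\frac{1}{1032} + 508} = \sqrt{\frac{524257}{1032}} = \frac{\sqrt{135258306}}{516}$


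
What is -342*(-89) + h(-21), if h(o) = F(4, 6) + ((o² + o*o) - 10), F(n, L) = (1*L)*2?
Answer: 31322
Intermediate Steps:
F(n, L) = 2*L (F(n, L) = L*2 = 2*L)
h(o) = 2 + 2*o² (h(o) = 2*6 + ((o² + o*o) - 10) = 12 + ((o² + o²) - 10) = 12 + (2*o² - 10) = 12 + (-10 + 2*o²) = 2 + 2*o²)
-342*(-89) + h(-21) = -342*(-89) + (2 + 2*(-21)²) = 30438 + (2 + 2*441) = 30438 + (2 + 882) = 30438 + 884 = 31322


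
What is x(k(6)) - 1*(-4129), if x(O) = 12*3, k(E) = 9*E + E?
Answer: 4165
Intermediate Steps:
k(E) = 10*E
x(O) = 36
x(k(6)) - 1*(-4129) = 36 - 1*(-4129) = 36 + 4129 = 4165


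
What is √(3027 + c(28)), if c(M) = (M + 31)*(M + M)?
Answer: √6331 ≈ 79.568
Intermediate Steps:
c(M) = 2*M*(31 + M) (c(M) = (31 + M)*(2*M) = 2*M*(31 + M))
√(3027 + c(28)) = √(3027 + 2*28*(31 + 28)) = √(3027 + 2*28*59) = √(3027 + 3304) = √6331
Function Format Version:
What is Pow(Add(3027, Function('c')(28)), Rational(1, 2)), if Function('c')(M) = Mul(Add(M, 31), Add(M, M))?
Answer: Pow(6331, Rational(1, 2)) ≈ 79.568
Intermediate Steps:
Function('c')(M) = Mul(2, M, Add(31, M)) (Function('c')(M) = Mul(Add(31, M), Mul(2, M)) = Mul(2, M, Add(31, M)))
Pow(Add(3027, Function('c')(28)), Rational(1, 2)) = Pow(Add(3027, Mul(2, 28, Add(31, 28))), Rational(1, 2)) = Pow(Add(3027, Mul(2, 28, 59)), Rational(1, 2)) = Pow(Add(3027, 3304), Rational(1, 2)) = Pow(6331, Rational(1, 2))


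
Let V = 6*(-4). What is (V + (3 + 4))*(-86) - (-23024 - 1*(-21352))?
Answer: 3134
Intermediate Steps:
V = -24
(V + (3 + 4))*(-86) - (-23024 - 1*(-21352)) = (-24 + (3 + 4))*(-86) - (-23024 - 1*(-21352)) = (-24 + 7)*(-86) - (-23024 + 21352) = -17*(-86) - 1*(-1672) = 1462 + 1672 = 3134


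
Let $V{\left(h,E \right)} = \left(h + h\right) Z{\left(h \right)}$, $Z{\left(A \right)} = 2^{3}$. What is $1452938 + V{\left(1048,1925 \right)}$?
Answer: $1469706$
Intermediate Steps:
$Z{\left(A \right)} = 8$
$V{\left(h,E \right)} = 16 h$ ($V{\left(h,E \right)} = \left(h + h\right) 8 = 2 h 8 = 16 h$)
$1452938 + V{\left(1048,1925 \right)} = 1452938 + 16 \cdot 1048 = 1452938 + 16768 = 1469706$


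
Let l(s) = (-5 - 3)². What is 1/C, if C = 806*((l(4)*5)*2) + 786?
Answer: 1/516626 ≈ 1.9356e-6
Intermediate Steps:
l(s) = 64 (l(s) = (-8)² = 64)
C = 516626 (C = 806*((64*5)*2) + 786 = 806*(320*2) + 786 = 806*640 + 786 = 515840 + 786 = 516626)
1/C = 1/516626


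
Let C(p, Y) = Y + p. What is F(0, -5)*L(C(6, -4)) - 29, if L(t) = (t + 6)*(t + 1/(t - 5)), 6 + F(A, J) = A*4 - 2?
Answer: -407/3 ≈ -135.67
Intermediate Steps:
F(A, J) = -8 + 4*A (F(A, J) = -6 + (A*4 - 2) = -6 + (4*A - 2) = -6 + (-2 + 4*A) = -8 + 4*A)
L(t) = (6 + t)*(t + 1/(-5 + t))
F(0, -5)*L(C(6, -4)) - 29 = (-8 + 4*0)*((6 + (-4 + 6)**2 + (-4 + 6)**3 - 29*(-4 + 6))/(-5 + (-4 + 6))) - 29 = (-8 + 0)*((6 + 2**2 + 2**3 - 29*2)/(-5 + 2)) - 29 = -8*(6 + 4 + 8 - 58)/(-3) - 29 = -(-8)*(-40)/3 - 29 = -8*40/3 - 29 = -320/3 - 29 = -407/3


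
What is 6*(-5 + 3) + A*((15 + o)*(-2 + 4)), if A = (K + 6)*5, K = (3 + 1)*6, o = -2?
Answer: 3888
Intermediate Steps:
K = 24 (K = 4*6 = 24)
A = 150 (A = (24 + 6)*5 = 30*5 = 150)
6*(-5 + 3) + A*((15 + o)*(-2 + 4)) = 6*(-5 + 3) + 150*((15 - 2)*(-2 + 4)) = 6*(-2) + 150*(13*2) = -12 + 150*26 = -12 + 3900 = 3888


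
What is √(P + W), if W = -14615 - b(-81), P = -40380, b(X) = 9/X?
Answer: I*√494954/3 ≈ 234.51*I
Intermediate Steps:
W = -131534/9 (W = -14615 - 9/(-81) = -14615 - 9*(-1)/81 = -14615 - 1*(-⅑) = -14615 + ⅑ = -131534/9 ≈ -14615.)
√(P + W) = √(-40380 - 131534/9) = √(-494954/9) = I*√494954/3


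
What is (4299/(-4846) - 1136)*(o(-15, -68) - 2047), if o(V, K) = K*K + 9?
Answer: -7123596015/2423 ≈ -2.9400e+6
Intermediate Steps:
o(V, K) = 9 + K² (o(V, K) = K² + 9 = 9 + K²)
(4299/(-4846) - 1136)*(o(-15, -68) - 2047) = (4299/(-4846) - 1136)*((9 + (-68)²) - 2047) = (4299*(-1/4846) - 1136)*((9 + 4624) - 2047) = (-4299/4846 - 1136)*(4633 - 2047) = -5509355/4846*2586 = -7123596015/2423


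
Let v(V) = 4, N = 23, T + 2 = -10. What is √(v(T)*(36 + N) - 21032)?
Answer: 2*I*√5199 ≈ 144.21*I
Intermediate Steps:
T = -12 (T = -2 - 10 = -12)
√(v(T)*(36 + N) - 21032) = √(4*(36 + 23) - 21032) = √(4*59 - 21032) = √(236 - 21032) = √(-20796) = 2*I*√5199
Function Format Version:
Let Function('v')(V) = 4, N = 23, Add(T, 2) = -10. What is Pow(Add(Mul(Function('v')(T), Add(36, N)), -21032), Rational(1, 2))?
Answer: Mul(2, I, Pow(5199, Rational(1, 2))) ≈ Mul(144.21, I)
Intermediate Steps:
T = -12 (T = Add(-2, -10) = -12)
Pow(Add(Mul(Function('v')(T), Add(36, N)), -21032), Rational(1, 2)) = Pow(Add(Mul(4, Add(36, 23)), -21032), Rational(1, 2)) = Pow(Add(Mul(4, 59), -21032), Rational(1, 2)) = Pow(Add(236, -21032), Rational(1, 2)) = Pow(-20796, Rational(1, 2)) = Mul(2, I, Pow(5199, Rational(1, 2)))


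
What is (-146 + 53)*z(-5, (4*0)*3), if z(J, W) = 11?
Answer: -1023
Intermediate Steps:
(-146 + 53)*z(-5, (4*0)*3) = (-146 + 53)*11 = -93*11 = -1023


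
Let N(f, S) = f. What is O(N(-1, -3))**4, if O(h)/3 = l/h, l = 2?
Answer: 1296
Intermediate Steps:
O(h) = 6/h (O(h) = 3*(2/h) = 6/h)
O(N(-1, -3))**4 = (6/(-1))**4 = (6*(-1))**4 = (-6)**4 = 1296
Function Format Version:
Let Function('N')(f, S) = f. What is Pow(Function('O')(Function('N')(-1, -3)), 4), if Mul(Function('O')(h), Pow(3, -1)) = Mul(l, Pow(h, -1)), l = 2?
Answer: 1296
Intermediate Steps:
Function('O')(h) = Mul(6, Pow(h, -1)) (Function('O')(h) = Mul(3, Mul(2, Pow(h, -1))) = Mul(6, Pow(h, -1)))
Pow(Function('O')(Function('N')(-1, -3)), 4) = Pow(Mul(6, Pow(-1, -1)), 4) = Pow(Mul(6, -1), 4) = Pow(-6, 4) = 1296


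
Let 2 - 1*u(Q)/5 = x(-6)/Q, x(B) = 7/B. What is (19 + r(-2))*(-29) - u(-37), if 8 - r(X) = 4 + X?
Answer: -163135/222 ≈ -734.84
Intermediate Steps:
r(X) = 4 - X (r(X) = 8 - (4 + X) = 8 + (-4 - X) = 4 - X)
u(Q) = 10 + 35/(6*Q) (u(Q) = 10 - 5*7/(-6)/Q = 10 - 5*7*(-⅙)/Q = 10 - (-35)/(6*Q) = 10 + 35/(6*Q))
(19 + r(-2))*(-29) - u(-37) = (19 + (4 - 1*(-2)))*(-29) - (10 + (35/6)/(-37)) = (19 + (4 + 2))*(-29) - (10 + (35/6)*(-1/37)) = (19 + 6)*(-29) - (10 - 35/222) = 25*(-29) - 1*2185/222 = -725 - 2185/222 = -163135/222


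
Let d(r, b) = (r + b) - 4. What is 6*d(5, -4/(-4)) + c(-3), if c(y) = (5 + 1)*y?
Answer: -6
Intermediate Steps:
d(r, b) = -4 + b + r (d(r, b) = (b + r) - 4 = -4 + b + r)
c(y) = 6*y
6*d(5, -4/(-4)) + c(-3) = 6*(-4 - 4/(-4) + 5) + 6*(-3) = 6*(-4 - 4*(-1/4) + 5) - 18 = 6*(-4 + 1 + 5) - 18 = 6*2 - 18 = 12 - 18 = -6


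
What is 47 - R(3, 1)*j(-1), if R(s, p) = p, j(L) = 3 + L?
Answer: 45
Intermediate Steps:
47 - R(3, 1)*j(-1) = 47 - (3 - 1) = 47 - 2 = 45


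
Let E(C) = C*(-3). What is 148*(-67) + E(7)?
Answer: -9937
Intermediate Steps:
E(C) = -3*C
148*(-67) + E(7) = 148*(-67) - 3*7 = -9916 - 21 = -9937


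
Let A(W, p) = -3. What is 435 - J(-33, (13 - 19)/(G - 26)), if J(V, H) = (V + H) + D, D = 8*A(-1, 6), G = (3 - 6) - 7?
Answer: 2951/6 ≈ 491.83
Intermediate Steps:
G = -10 (G = -3 - 7 = -10)
D = -24 (D = 8*(-3) = -24)
J(V, H) = -24 + H + V (J(V, H) = (V + H) - 24 = (H + V) - 24 = -24 + H + V)
435 - J(-33, (13 - 19)/(G - 26)) = 435 - (-24 + (13 - 19)/(-10 - 26) - 33) = 435 - (-24 - 6/(-36) - 33) = 435 - (-24 - 6*(-1/36) - 33) = 435 - (-24 + ⅙ - 33) = 435 - 1*(-341/6) = 435 + 341/6 = 2951/6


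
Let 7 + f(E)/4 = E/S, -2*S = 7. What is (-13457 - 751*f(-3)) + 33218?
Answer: 267499/7 ≈ 38214.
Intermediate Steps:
S = -7/2 (S = -½*7 = -7/2 ≈ -3.5000)
f(E) = -28 - 8*E/7 (f(E) = -28 + 4*(E/(-7/2)) = -28 + 4*(E*(-2/7)) = -28 + 4*(-2*E/7) = -28 - 8*E/7)
(-13457 - 751*f(-3)) + 33218 = (-13457 - 751*(-28 - 8/7*(-3))) + 33218 = (-13457 - 751*(-28 + 24/7)) + 33218 = (-13457 - 751*(-172/7)) + 33218 = (-13457 + 129172/7) + 33218 = 34973/7 + 33218 = 267499/7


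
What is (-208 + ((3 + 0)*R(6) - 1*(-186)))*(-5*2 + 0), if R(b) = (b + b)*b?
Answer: -1940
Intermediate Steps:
R(b) = 2*b**2 (R(b) = (2*b)*b = 2*b**2)
(-208 + ((3 + 0)*R(6) - 1*(-186)))*(-5*2 + 0) = (-208 + ((3 + 0)*(2*6**2) - 1*(-186)))*(-5*2 + 0) = (-208 + (3*(2*36) + 186))*(-10 + 0) = (-208 + (3*72 + 186))*(-10) = (-208 + (216 + 186))*(-10) = (-208 + 402)*(-10) = 194*(-10) = -1940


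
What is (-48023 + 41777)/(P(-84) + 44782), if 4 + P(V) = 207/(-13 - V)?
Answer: -147822/1059815 ≈ -0.13948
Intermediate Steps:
P(V) = -4 + 207/(-13 - V)
(-48023 + 41777)/(P(-84) + 44782) = (-48023 + 41777)/((-259 - 4*(-84))/(13 - 84) + 44782) = -6246/((-259 + 336)/(-71) + 44782) = -6246/(-1/71*77 + 44782) = -6246/(-77/71 + 44782) = -6246/3179445/71 = -6246*71/3179445 = -147822/1059815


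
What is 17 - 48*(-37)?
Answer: 1793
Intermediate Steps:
17 - 48*(-37) = 17 + 1776 = 1793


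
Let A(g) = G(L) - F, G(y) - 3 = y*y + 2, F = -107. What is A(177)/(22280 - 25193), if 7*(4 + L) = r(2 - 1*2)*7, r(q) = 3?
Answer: -113/2913 ≈ -0.038792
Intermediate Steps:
L = -1 (L = -4 + (3*7)/7 = -4 + (⅐)*21 = -4 + 3 = -1)
G(y) = 5 + y² (G(y) = 3 + (y*y + 2) = 3 + (y² + 2) = 3 + (2 + y²) = 5 + y²)
A(g) = 113 (A(g) = (5 + (-1)²) - 1*(-107) = (5 + 1) + 107 = 6 + 107 = 113)
A(177)/(22280 - 25193) = 113/(22280 - 25193) = 113/(-2913) = 113*(-1/2913) = -113/2913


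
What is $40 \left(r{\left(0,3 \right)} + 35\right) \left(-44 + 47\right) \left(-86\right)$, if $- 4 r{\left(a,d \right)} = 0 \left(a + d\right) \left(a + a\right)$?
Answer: $-361200$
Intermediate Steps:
$r{\left(a,d \right)} = 0$ ($r{\left(a,d \right)} = - \frac{0 \left(a + d\right) \left(a + a\right)}{4} = - \frac{0 \left(a + d\right) 2 a}{4} = - \frac{0 \cdot 2 a \left(a + d\right)}{4} = \left(- \frac{1}{4}\right) 0 = 0$)
$40 \left(r{\left(0,3 \right)} + 35\right) \left(-44 + 47\right) \left(-86\right) = 40 \left(0 + 35\right) \left(-44 + 47\right) \left(-86\right) = 40 \cdot 35 \cdot 3 \left(-86\right) = 40 \cdot 105 \left(-86\right) = 4200 \left(-86\right) = -361200$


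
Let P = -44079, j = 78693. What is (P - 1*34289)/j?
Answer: -78368/78693 ≈ -0.99587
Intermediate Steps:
(P - 1*34289)/j = (-44079 - 1*34289)/78693 = (-44079 - 34289)*(1/78693) = -78368*1/78693 = -78368/78693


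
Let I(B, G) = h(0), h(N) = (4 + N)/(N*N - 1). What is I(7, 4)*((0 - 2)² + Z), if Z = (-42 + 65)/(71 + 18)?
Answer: -1516/89 ≈ -17.034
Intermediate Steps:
h(N) = (4 + N)/(-1 + N²) (h(N) = (4 + N)/(N² - 1) = (4 + N)/(-1 + N²))
I(B, G) = -4 (I(B, G) = (4 + 0)/(-1 + 0²) = 4/(-1 + 0) = 4/(-1) = -1*4 = -4)
Z = 23/89 ≈ 0.25843
I(7, 4)*((0 - 2)² + Z) = -4*((0 - 2)² + 23/89) = -4*((-2)² + 23/89) = -4*(4 + 23/89) = -4*379/89 = -1516/89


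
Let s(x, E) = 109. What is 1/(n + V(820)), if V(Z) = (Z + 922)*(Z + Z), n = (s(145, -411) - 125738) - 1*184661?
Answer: 1/2546590 ≈ 3.9268e-7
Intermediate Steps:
n = -310290 (n = (109 - 125738) - 1*184661 = -125629 - 184661 = -310290)
V(Z) = 2*Z*(922 + Z) (V(Z) = (922 + Z)*(2*Z) = 2*Z*(922 + Z))
1/(n + V(820)) = 1/(-310290 + 2*820*(922 + 820)) = 1/(-310290 + 2*820*1742) = 1/(-310290 + 2856880) = 1/2546590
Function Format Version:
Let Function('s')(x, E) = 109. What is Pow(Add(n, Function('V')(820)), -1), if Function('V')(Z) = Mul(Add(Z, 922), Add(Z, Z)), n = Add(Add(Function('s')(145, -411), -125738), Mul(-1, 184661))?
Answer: Rational(1, 2546590) ≈ 3.9268e-7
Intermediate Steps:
n = -310290 (n = Add(Add(109, -125738), Mul(-1, 184661)) = Add(-125629, -184661) = -310290)
Function('V')(Z) = Mul(2, Z, Add(922, Z)) (Function('V')(Z) = Mul(Add(922, Z), Mul(2, Z)) = Mul(2, Z, Add(922, Z)))
Pow(Add(n, Function('V')(820)), -1) = Pow(Add(-310290, Mul(2, 820, Add(922, 820))), -1) = Pow(Add(-310290, Mul(2, 820, 1742)), -1) = Pow(Add(-310290, 2856880), -1) = Pow(2546590, -1) = Rational(1, 2546590)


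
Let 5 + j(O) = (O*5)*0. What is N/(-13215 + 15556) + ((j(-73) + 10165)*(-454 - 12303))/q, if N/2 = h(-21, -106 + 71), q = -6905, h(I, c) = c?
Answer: 60683829714/3232921 ≈ 18771.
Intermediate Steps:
j(O) = -5 (j(O) = -5 + (O*5)*0 = -5 + (5*O)*0 = -5 + 0 = -5)
N = -70 (N = 2*(-106 + 71) = 2*(-35) = -70)
N/(-13215 + 15556) + ((j(-73) + 10165)*(-454 - 12303))/q = -70/(-13215 + 15556) + ((-5 + 10165)*(-454 - 12303))/(-6905) = -70/2341 + (10160*(-12757))*(-1/6905) = -70*1/2341 - 129611120*(-1/6905) = -70/2341 + 25922224/1381 = 60683829714/3232921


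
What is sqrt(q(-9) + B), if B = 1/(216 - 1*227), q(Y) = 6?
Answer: sqrt(715)/11 ≈ 2.4309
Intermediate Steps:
B = -1/11 (B = 1/(216 - 227) = 1/(-11) = -1/11 ≈ -0.090909)
sqrt(q(-9) + B) = sqrt(6 - 1/11) = sqrt(65/11) = sqrt(715)/11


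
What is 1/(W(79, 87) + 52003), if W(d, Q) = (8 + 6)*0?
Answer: 1/52003 ≈ 1.9230e-5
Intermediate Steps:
W(d, Q) = 0 (W(d, Q) = 14*0 = 0)
1/(W(79, 87) + 52003) = 1/(0 + 52003) = 1/52003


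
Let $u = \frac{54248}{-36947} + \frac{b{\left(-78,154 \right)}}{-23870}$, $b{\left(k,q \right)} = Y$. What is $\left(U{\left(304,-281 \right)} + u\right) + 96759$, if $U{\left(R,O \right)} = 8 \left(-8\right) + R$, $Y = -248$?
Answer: $\frac{1379750752713}{14224595} \approx 96998.0$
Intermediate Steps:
$b{\left(k,q \right)} = -248$
$U{\left(R,O \right)} = -64 + R$
$u = - \frac{20737692}{14224595}$ ($u = \frac{54248}{-36947} - \frac{248}{-23870} = 54248 \left(- \frac{1}{36947}\right) - - \frac{4}{385} = - \frac{54248}{36947} + \frac{4}{385} = - \frac{20737692}{14224595} \approx -1.4579$)
$\left(U{\left(304,-281 \right)} + u\right) + 96759 = \left(\left(-64 + 304\right) - \frac{20737692}{14224595}\right) + 96759 = \left(240 - \frac{20737692}{14224595}\right) + 96759 = \frac{3393165108}{14224595} + 96759 = \frac{1379750752713}{14224595}$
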